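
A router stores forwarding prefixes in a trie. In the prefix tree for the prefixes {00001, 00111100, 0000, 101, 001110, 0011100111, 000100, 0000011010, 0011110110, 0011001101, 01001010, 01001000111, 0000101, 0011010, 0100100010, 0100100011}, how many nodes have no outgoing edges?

Leaves are exactly the stored words that no other stored word extends.
Those words: "0000011010", "0000101", "000100", "0011001101", "0011010", "0011100111", "00111100", "0011110110", "0100100010", "01001000111", "01001010", "101"
Leaf count: 12

12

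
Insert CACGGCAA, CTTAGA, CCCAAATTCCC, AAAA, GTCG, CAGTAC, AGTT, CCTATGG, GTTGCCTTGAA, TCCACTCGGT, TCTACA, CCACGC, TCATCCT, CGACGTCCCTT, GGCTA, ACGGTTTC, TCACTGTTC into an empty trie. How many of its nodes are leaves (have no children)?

Leaves are exactly the stored words that no other stored word extends.
Those words: "AAAA", "ACGGTTTC", "AGTT", "CACGGCAA", "CAGTAC", "CCACGC", "CCCAAATTCCC", "CCTATGG", "CGACGTCCCTT", "CTTAGA", "GGCTA", "GTCG", "GTTGCCTTGAA", "TCACTGTTC", "TCATCCT", "TCCACTCGGT", "TCTACA"
Leaf count: 17

17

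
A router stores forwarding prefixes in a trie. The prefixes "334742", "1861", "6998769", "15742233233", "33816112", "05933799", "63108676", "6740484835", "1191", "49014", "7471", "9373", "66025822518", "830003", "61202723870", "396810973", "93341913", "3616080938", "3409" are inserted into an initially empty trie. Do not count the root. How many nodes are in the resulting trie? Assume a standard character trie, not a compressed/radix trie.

For each word, the new-node count is its length minus the longest prefix already in the trie:
  "334742" → 6 new (3, 3, 4, 7, 4, 2)
  "1861" → 4 new (1, 8, 6, 1)
  "6998769" → 7 new (6, 9, 9, 8, 7, 6, 9)
  "15742233233" → prefix "1" already present; 10 new (5, 7, 4, 2, 2, 3, 3, 2, 3, 3)
  "33816112" → prefix "33" already present; 6 new (8, 1, 6, 1, 1, 2)
  "05933799" → 8 new (0, 5, 9, 3, 3, 7, 9, 9)
  "63108676" → prefix "6" already present; 7 new (3, 1, 0, 8, 6, 7, 6)
  "6740484835" → prefix "6" already present; 9 new (7, 4, 0, 4, 8, 4, 8, 3, 5)
  "1191" → prefix "1" already present; 3 new (1, 9, 1)
  "49014" → 5 new (4, 9, 0, 1, 4)
  "7471" → 4 new (7, 4, 7, 1)
  "9373" → 4 new (9, 3, 7, 3)
  "66025822518" → prefix "6" already present; 10 new (6, 0, 2, 5, 8, 2, 2, 5, 1, 8)
  "830003" → 6 new (8, 3, 0, 0, 0, 3)
  "61202723870" → prefix "6" already present; 10 new (1, 2, 0, 2, 7, 2, 3, 8, 7, 0)
  "396810973" → prefix "3" already present; 8 new (9, 6, 8, 1, 0, 9, 7, 3)
  "93341913" → prefix "93" already present; 6 new (3, 4, 1, 9, 1, 3)
  "3616080938" → prefix "3" already present; 9 new (6, 1, 6, 0, 8, 0, 9, 3, 8)
  "3409" → prefix "3" already present; 3 new (4, 0, 9)
Total nodes = 6 + 4 + 7 + 10 + 6 + 8 + 7 + 9 + 3 + 5 + 4 + 4 + 10 + 6 + 10 + 8 + 6 + 9 + 3 = 125

125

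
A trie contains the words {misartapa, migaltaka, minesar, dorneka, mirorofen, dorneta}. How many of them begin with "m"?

4

Traverse to the node for "m", then collect every word in that subtree.
Matches: "migaltaka", "minesar", "mirorofen", "misartapa"
Count: 4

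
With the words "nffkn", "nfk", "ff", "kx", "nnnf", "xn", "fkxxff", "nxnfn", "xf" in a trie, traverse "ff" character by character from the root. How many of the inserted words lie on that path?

1

Check each prefix of "ff" against the stored set — each match is an end-marker on the path.
Prefixes of the query that are stored words: "ff"
Count: 1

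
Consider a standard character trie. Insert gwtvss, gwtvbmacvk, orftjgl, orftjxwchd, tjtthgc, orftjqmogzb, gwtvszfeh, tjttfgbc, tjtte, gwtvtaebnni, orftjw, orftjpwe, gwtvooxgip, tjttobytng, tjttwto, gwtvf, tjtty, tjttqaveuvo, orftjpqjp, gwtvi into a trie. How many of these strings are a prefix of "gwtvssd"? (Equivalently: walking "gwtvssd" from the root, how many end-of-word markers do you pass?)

1

Check each prefix of "gwtvssd" against the stored set — each match is an end-marker on the path.
Prefixes of the query that are stored words: "gwtvss"
Count: 1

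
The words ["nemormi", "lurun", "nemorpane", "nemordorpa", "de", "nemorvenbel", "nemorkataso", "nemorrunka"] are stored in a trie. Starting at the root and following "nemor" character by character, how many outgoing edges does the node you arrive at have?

Follow the path "nemor" to its node, then look at its outgoing edges.
Characters that immediately follow "nemor" among the stored strings: {d, k, m, p, r, v}.
That node has 6 child edges.

6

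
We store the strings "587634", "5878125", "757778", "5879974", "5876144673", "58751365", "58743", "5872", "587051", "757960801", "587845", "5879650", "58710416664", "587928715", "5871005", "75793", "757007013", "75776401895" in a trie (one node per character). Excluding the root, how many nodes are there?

77

For each word, the new-node count is its length minus the longest prefix already in the trie:
  "587634" → 6 new (5, 8, 7, 6, 3, 4)
  "5878125" → prefix "587" already present; 4 new (8, 1, 2, 5)
  "757778" → 6 new (7, 5, 7, 7, 7, 8)
  "5879974" → prefix "587" already present; 4 new (9, 9, 7, 4)
  "5876144673" → prefix "5876" already present; 6 new (1, 4, 4, 6, 7, 3)
  "58751365" → prefix "587" already present; 5 new (5, 1, 3, 6, 5)
  "58743" → prefix "587" already present; 2 new (4, 3)
  "5872" → prefix "587" already present; 1 new (2)
  "587051" → prefix "587" already present; 3 new (0, 5, 1)
  "757960801" → prefix "757" already present; 6 new (9, 6, 0, 8, 0, 1)
  "587845" → prefix "5878" already present; 2 new (4, 5)
  "5879650" → prefix "5879" already present; 3 new (6, 5, 0)
  "58710416664" → prefix "587" already present; 8 new (1, 0, 4, 1, 6, 6, 6, 4)
  "587928715" → prefix "5879" already present; 5 new (2, 8, 7, 1, 5)
  "5871005" → prefix "58710" already present; 2 new (0, 5)
  "75793" → prefix "7579" already present; 1 new (3)
  "757007013" → prefix "757" already present; 6 new (0, 0, 7, 0, 1, 3)
  "75776401895" → prefix "7577" already present; 7 new (6, 4, 0, 1, 8, 9, 5)
Total nodes = 6 + 4 + 6 + 4 + 6 + 5 + 2 + 1 + 3 + 6 + 2 + 3 + 8 + 5 + 2 + 1 + 6 + 7 = 77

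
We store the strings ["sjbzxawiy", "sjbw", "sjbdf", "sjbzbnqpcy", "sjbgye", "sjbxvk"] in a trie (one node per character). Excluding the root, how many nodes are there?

24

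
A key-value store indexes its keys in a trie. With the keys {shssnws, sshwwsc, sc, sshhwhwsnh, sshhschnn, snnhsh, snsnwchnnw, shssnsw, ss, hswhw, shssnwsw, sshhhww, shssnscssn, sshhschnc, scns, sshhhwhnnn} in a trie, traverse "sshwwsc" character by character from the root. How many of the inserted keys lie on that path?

2

Check each prefix of "sshwwsc" against the stored set — each match is an end-marker on the path.
Prefixes of the query that are stored words: "ss", "sshwwsc"
Count: 2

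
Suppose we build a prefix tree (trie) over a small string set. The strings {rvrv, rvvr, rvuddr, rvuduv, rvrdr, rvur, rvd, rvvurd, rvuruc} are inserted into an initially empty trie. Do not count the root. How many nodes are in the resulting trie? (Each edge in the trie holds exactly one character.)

Trace insertions, counting only characters that open a new branch:
  "rvrv" → 4 new (r, v, r, v)
  "rvvr" → prefix "rv" already present; 2 new (v, r)
  "rvuddr" → prefix "rv" already present; 4 new (u, d, d, r)
  "rvuduv" → prefix "rvud" already present; 2 new (u, v)
  "rvrdr" → prefix "rvr" already present; 2 new (d, r)
  "rvur" → prefix "rvu" already present; 1 new (r)
  "rvd" → prefix "rv" already present; 1 new (d)
  "rvvurd" → prefix "rvv" already present; 3 new (u, r, d)
  "rvuruc" → prefix "rvur" already present; 2 new (u, c)
Total nodes = 4 + 2 + 4 + 2 + 2 + 1 + 1 + 3 + 2 = 21

21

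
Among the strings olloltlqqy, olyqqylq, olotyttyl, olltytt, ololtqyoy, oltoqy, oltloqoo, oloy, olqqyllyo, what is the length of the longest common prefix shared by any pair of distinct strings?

Look for the deepest trie node that still has at least two words in its subtree.
"olloltlqqy" and "olltytt" agree on "oll" (3 characters) before diverging; nothing deeper is shared.
Longest shared-prefix length: 3

3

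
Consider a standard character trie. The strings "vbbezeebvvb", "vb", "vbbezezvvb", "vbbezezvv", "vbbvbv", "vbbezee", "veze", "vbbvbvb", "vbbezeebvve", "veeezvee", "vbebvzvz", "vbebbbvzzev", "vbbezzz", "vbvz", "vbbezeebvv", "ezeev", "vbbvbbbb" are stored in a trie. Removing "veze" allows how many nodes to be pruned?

2

After clearing the end-marker at "veze", prune upward until reaching a node still needed by another word.
The suffix "ze" (2 nodes) is used only by "veze"; the node for "ve" still has the child "e", so pruning stops there.
Nodes removed: 2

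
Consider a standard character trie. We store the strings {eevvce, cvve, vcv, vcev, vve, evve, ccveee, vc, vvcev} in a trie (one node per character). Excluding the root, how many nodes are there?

28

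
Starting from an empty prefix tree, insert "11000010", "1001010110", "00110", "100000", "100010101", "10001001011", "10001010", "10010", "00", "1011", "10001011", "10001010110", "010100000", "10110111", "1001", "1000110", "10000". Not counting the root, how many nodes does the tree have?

54

For each word, the new-node count is its length minus the longest prefix already in the trie:
  "11000010" → 8 new (1, 1, 0, 0, 0, 0, 1, 0)
  "1001010110" → prefix "1" already present; 9 new (0, 0, 1, 0, 1, 0, 1, 1, 0)
  "00110" → 5 new (0, 0, 1, 1, 0)
  "100000" → prefix "100" already present; 3 new (0, 0, 0)
  "100010101" → prefix "1000" already present; 5 new (1, 0, 1, 0, 1)
  "10001001011" → prefix "100010" already present; 5 new (0, 1, 0, 1, 1)
  "10001010" → prefix "10001010" already present; 0 new (none)
  "10010" → prefix "10010" already present; 0 new (none)
  "00" → prefix "00" already present; 0 new (none)
  "1011" → prefix "10" already present; 2 new (1, 1)
  "10001011" → prefix "1000101" already present; 1 new (1)
  "10001010110" → prefix "100010101" already present; 2 new (1, 0)
  "010100000" → prefix "0" already present; 8 new (1, 0, 1, 0, 0, 0, 0, 0)
  "10110111" → prefix "1011" already present; 4 new (0, 1, 1, 1)
  "1001" → prefix "1001" already present; 0 new (none)
  "1000110" → prefix "10001" already present; 2 new (1, 0)
  "10000" → prefix "10000" already present; 0 new (none)
Total nodes = 8 + 9 + 5 + 3 + 5 + 5 + 0 + 0 + 0 + 2 + 1 + 2 + 8 + 4 + 0 + 2 + 0 = 54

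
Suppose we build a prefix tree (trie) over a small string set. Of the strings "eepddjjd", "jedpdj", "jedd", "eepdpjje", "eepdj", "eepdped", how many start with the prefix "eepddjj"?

1

Walk to "eepddjj"; the words in its subtree are exactly those with that prefix.
Matches: "eepddjjd"
Count: 1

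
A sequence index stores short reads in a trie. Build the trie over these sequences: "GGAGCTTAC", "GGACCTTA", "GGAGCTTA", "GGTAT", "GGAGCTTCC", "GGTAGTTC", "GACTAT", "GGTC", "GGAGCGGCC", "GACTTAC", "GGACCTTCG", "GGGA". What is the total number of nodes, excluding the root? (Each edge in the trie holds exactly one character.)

40

For each word, the new-node count is its length minus the longest prefix already in the trie:
  "GGAGCTTAC" → 9 new (G, G, A, G, C, T, T, A, C)
  "GGACCTTA" → prefix "GGA" already present; 5 new (C, C, T, T, A)
  "GGAGCTTA" → prefix "GGAGCTTA" already present; 0 new (none)
  "GGTAT" → prefix "GG" already present; 3 new (T, A, T)
  "GGAGCTTCC" → prefix "GGAGCTT" already present; 2 new (C, C)
  "GGTAGTTC" → prefix "GGTA" already present; 4 new (G, T, T, C)
  "GACTAT" → prefix "G" already present; 5 new (A, C, T, A, T)
  "GGTC" → prefix "GGT" already present; 1 new (C)
  "GGAGCGGCC" → prefix "GGAGC" already present; 4 new (G, G, C, C)
  "GACTTAC" → prefix "GACT" already present; 3 new (T, A, C)
  "GGACCTTCG" → prefix "GGACCTT" already present; 2 new (C, G)
  "GGGA" → prefix "GG" already present; 2 new (G, A)
Total nodes = 9 + 5 + 0 + 3 + 2 + 4 + 5 + 1 + 4 + 3 + 2 + 2 = 40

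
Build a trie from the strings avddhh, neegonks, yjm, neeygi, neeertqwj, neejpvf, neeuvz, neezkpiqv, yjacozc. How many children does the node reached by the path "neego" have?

The children of the "neego" node are the distinct next characters among strings starting with "neego".
Distinct next characters after "neego": n.
That node has 1 child edge.

1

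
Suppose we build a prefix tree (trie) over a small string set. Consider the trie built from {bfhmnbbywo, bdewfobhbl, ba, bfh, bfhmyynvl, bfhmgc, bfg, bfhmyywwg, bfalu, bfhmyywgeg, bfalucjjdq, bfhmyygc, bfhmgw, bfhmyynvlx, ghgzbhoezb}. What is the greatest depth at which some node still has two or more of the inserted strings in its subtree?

The deepest shared node is where two words last agree before diverging.
e.g. "bfhmyynvl" and "bfhmyynvlx" share the prefix "bfhmyynvl" of length 9; no pair shares a longer one.
Longest shared-prefix length: 9

9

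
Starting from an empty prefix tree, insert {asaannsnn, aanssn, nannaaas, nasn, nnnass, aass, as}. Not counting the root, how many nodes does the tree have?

31

Trie structure (* marks end of a word):
(root)
├─ a
│  ├─ a
│  │  ├─ n
│  │  │  └─ s
│  │  │     └─ s
│  │  │        └─ n *
│  │  └─ s
│  │     └─ s *
│  └─ s *
│     └─ a
│        └─ a
│           └─ n
│              └─ n
│                 └─ s
│                    └─ n
│                       └─ n *
└─ n
   ├─ a
   │  ├─ n
   │  │  └─ n
   │  │     └─ a
   │  │        └─ a
   │  │           └─ a
   │  │              └─ s *
   │  └─ s
   │     └─ n *
   └─ n
      └─ n
         └─ a
            └─ s
               └─ s *
Counting every labelled node above: 31.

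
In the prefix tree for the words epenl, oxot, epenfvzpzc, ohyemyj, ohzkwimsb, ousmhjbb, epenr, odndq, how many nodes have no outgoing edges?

A leaf is a node with no children — equivalently, the end of a word that is not a proper prefix of any other stored word.
Those words: "epenfvzpzc", "epenl", "epenr", "odndq", "ohyemyj", "ohzkwimsb", "ousmhjbb", "oxot"
Leaf count: 8

8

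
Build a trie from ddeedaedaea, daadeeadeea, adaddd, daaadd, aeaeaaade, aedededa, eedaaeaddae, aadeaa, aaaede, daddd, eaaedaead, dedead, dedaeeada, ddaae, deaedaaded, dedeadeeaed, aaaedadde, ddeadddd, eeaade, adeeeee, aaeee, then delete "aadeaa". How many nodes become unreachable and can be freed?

4

Walk "aadeaa" from the leaf back toward the root, removing each node that no remaining word uses.
The suffix "deaa" (4 nodes) is used only by "aadeaa"; the node for "aa" still has the child "a", so pruning stops there.
Nodes removed: 4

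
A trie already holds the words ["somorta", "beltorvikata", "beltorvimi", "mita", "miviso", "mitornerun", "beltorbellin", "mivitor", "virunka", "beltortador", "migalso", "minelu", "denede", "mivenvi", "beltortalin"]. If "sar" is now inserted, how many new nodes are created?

"s" is already a path in the trie; the remaining "ar" must be added.
So 3 − 1 = 2 new nodes.

2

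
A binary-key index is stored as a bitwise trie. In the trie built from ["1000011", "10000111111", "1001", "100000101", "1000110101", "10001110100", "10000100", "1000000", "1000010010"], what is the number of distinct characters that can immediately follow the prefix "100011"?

2

Follow the path "100011" to its node, then look at its outgoing edges.
Distinct next characters after "100011": 0, 1.
That node has 2 child edges.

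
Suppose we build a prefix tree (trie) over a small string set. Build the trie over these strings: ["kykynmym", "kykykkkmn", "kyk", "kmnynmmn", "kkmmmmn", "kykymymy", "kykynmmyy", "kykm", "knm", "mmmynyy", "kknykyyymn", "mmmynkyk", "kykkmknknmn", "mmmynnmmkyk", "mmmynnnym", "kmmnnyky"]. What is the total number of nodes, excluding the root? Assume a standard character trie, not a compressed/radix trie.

77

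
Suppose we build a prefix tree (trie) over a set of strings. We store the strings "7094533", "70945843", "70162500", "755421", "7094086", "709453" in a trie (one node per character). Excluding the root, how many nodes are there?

Count nodes per top-level branch (shared prefixes stored once):
  '7'-branch (70162500, 7094086, 709453, 7094533, 70945843, 755421): 24 nodes
Sum: 24

24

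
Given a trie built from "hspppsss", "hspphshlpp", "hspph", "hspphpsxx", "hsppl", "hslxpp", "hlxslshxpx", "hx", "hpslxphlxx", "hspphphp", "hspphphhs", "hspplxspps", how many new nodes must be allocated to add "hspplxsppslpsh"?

"hspplxspps" is already a path in the trie; the remaining "lpsh" must be added.
So 14 − 10 = 4 new nodes.

4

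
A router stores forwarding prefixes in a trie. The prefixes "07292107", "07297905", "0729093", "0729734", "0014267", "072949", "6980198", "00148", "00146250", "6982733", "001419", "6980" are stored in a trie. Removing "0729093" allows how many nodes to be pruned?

After clearing the end-marker at "0729093", prune upward until reaching a node still needed by another word.
The suffix "093" (3 nodes) is used only by "0729093"; the node for "0729" still has the child "2", so pruning stops there.
Nodes removed: 3

3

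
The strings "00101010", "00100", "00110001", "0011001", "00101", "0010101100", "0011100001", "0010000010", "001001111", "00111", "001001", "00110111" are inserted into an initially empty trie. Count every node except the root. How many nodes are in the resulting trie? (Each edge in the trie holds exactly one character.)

For each word, the new-node count is its length minus the longest prefix already in the trie:
  "00101010" → 8 new (0, 0, 1, 0, 1, 0, 1, 0)
  "00100" → prefix "0010" already present; 1 new (0)
  "00110001" → prefix "001" already present; 5 new (1, 0, 0, 0, 1)
  "0011001" → prefix "001100" already present; 1 new (1)
  "00101" → prefix "00101" already present; 0 new (none)
  "0010101100" → prefix "0010101" already present; 3 new (1, 0, 0)
  "0011100001" → prefix "0011" already present; 6 new (1, 0, 0, 0, 0, 1)
  "0010000010" → prefix "00100" already present; 5 new (0, 0, 0, 1, 0)
  "001001111" → prefix "00100" already present; 4 new (1, 1, 1, 1)
  "00111" → prefix "00111" already present; 0 new (none)
  "001001" → prefix "001001" already present; 0 new (none)
  "00110111" → prefix "00110" already present; 3 new (1, 1, 1)
Total nodes = 8 + 1 + 5 + 1 + 0 + 3 + 6 + 5 + 4 + 0 + 0 + 3 = 36

36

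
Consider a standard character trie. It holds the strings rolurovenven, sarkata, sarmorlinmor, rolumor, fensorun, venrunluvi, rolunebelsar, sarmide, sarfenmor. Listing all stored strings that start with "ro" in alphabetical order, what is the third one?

DFS of the "ro" subtree visits, in order: "rolumor", "rolunebelsar", "rolurovenven"
Position 3: rolurovenven

rolurovenven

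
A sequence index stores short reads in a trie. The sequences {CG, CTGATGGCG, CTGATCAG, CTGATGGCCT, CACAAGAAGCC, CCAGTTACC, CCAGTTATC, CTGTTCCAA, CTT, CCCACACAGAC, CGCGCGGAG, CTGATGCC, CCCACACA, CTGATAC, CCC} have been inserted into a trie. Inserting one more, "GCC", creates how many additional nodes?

3

Nothing in the trie begins with "G"; the whole of "GCC" is new.
3 − 0 = 3 new nodes.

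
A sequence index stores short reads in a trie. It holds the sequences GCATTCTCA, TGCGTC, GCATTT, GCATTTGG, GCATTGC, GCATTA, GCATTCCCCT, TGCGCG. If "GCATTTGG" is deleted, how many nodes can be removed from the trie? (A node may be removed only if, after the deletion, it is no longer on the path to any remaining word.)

2

A node on "GCATTTGG"'s path can go only if nothing else ends at it or branches off below it.
The suffix "GG" (2 nodes) is used only by "GCATTTGG"; "GCATTT" is itself a stored word, so pruning stops there.
Nodes removed: 2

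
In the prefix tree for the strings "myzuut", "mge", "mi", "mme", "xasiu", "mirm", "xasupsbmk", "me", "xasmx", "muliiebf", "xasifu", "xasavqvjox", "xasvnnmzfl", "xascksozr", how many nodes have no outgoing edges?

13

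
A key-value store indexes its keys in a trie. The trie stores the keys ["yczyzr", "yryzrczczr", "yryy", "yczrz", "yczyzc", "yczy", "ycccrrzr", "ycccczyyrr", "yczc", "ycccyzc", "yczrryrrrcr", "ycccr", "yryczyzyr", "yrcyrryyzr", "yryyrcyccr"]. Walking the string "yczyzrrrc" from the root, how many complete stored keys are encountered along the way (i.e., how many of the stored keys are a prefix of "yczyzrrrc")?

2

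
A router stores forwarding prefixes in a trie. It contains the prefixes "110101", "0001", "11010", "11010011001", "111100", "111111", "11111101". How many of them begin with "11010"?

3

Filter for entries beginning with "11010":
Words under "11010": 11010, 11010011001, 110101
Count: 3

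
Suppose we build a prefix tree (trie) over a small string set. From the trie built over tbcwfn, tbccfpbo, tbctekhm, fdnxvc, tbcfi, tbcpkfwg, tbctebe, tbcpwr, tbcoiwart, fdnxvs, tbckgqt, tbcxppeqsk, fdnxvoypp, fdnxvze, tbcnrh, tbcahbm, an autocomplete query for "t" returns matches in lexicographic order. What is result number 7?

DFS of the "t" subtree visits, in order: "tbcahbm", "tbccfpbo", "tbcfi", "tbckgqt", "tbcnrh", "tbcoiwart", "tbcpkfwg", "tbcpwr", "tbctebe", "tbctekhm", "tbcwfn", "tbcxppeqsk"
Position 7: tbcpkfwg

tbcpkfwg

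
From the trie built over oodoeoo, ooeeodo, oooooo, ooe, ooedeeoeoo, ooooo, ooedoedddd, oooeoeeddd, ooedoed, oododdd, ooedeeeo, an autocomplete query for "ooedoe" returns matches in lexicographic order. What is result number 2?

ooedoedddd

Filter for "ooedoe…" and sort: "ooedoed", "ooedoedddd"
The 2nd is ooedoedddd.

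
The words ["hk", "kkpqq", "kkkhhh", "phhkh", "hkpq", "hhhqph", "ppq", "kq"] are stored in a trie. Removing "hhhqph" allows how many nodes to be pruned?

5

After clearing the end-marker at "hhhqph", prune upward until reaching a node still needed by another word.
The suffix "hhqph" (5 nodes) is used only by "hhhqph"; the node for "h" still has the child "k", so pruning stops there.
Nodes removed: 5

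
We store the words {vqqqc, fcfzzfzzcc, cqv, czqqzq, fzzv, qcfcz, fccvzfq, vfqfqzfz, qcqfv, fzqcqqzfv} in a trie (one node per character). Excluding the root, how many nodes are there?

53

For each word, the new-node count is its length minus the longest prefix already in the trie:
  "vqqqc" → 5 new (v, q, q, q, c)
  "fcfzzfzzcc" → 10 new (f, c, f, z, z, f, z, z, c, c)
  "cqv" → 3 new (c, q, v)
  "czqqzq" → prefix "c" already present; 5 new (z, q, q, z, q)
  "fzzv" → prefix "f" already present; 3 new (z, z, v)
  "qcfcz" → 5 new (q, c, f, c, z)
  "fccvzfq" → prefix "fc" already present; 5 new (c, v, z, f, q)
  "vfqfqzfz" → prefix "v" already present; 7 new (f, q, f, q, z, f, z)
  "qcqfv" → prefix "qc" already present; 3 new (q, f, v)
  "fzqcqqzfv" → prefix "fz" already present; 7 new (q, c, q, q, z, f, v)
Total nodes = 5 + 10 + 3 + 5 + 3 + 5 + 5 + 7 + 3 + 7 = 53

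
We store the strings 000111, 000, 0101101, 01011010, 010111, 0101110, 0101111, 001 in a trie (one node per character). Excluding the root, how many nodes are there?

Count nodes per top-level branch (shared prefixes stored once):
  '0'-branch (000, 000111, 001, 0101101, 01011010, 010111, 0101110, 0101111): 17 nodes
Sum: 17

17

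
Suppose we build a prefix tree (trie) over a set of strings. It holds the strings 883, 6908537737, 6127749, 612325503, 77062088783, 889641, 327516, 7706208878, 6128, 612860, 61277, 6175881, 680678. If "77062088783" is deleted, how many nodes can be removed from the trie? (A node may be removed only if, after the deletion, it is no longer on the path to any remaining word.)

1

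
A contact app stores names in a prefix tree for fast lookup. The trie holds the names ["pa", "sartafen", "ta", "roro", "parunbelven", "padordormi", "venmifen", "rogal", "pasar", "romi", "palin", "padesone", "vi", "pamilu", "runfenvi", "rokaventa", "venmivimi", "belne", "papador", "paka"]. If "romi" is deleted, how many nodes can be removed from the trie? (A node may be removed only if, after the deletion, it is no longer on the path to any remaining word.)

After clearing the end-marker at "romi", prune upward until reaching a node still needed by another word.
The suffix "mi" (2 nodes) is used only by "romi"; the node for "ro" still has the child "r", so pruning stops there.
Nodes removed: 2

2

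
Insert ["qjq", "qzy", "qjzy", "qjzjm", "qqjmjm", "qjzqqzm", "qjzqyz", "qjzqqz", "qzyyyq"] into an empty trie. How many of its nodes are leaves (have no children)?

Leaves are exactly the stored words that no other stored word extends.
Those words: "qjq", "qjzjm", "qjzqqzm", "qjzqyz", "qjzy", "qqjmjm", "qzyyyq"
Leaf count: 7

7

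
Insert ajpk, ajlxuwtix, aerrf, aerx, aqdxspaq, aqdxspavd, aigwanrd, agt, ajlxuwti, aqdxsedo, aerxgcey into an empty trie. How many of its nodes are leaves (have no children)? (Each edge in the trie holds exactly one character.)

9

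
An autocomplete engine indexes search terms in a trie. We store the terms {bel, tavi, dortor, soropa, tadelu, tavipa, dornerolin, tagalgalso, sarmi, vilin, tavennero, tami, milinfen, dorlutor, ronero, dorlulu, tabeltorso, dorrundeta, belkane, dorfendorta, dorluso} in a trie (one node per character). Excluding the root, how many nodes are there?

107

For each word, the new-node count is its length minus the longest prefix already in the trie:
  "bel" → 3 new (b, e, l)
  "tavi" → 4 new (t, a, v, i)
  "dortor" → 6 new (d, o, r, t, o, r)
  "soropa" → 6 new (s, o, r, o, p, a)
  "tadelu" → prefix "ta" already present; 4 new (d, e, l, u)
  "tavipa" → prefix "tavi" already present; 2 new (p, a)
  "dornerolin" → prefix "dor" already present; 7 new (n, e, r, o, l, i, n)
  "tagalgalso" → prefix "ta" already present; 8 new (g, a, l, g, a, l, s, o)
  "sarmi" → prefix "s" already present; 4 new (a, r, m, i)
  "vilin" → 5 new (v, i, l, i, n)
  "tavennero" → prefix "tav" already present; 6 new (e, n, n, e, r, o)
  "tami" → prefix "ta" already present; 2 new (m, i)
  "milinfen" → 8 new (m, i, l, i, n, f, e, n)
  "dorlutor" → prefix "dor" already present; 5 new (l, u, t, o, r)
  "ronero" → 6 new (r, o, n, e, r, o)
  "dorlulu" → prefix "dorlu" already present; 2 new (l, u)
  "tabeltorso" → prefix "ta" already present; 8 new (b, e, l, t, o, r, s, o)
  "dorrundeta" → prefix "dor" already present; 7 new (r, u, n, d, e, t, a)
  "belkane" → prefix "bel" already present; 4 new (k, a, n, e)
  "dorfendorta" → prefix "dor" already present; 8 new (f, e, n, d, o, r, t, a)
  "dorluso" → prefix "dorlu" already present; 2 new (s, o)
Total nodes = 3 + 4 + 6 + 6 + 4 + 2 + 7 + 8 + 4 + 5 + 6 + 2 + 8 + 5 + 6 + 2 + 8 + 7 + 4 + 8 + 2 = 107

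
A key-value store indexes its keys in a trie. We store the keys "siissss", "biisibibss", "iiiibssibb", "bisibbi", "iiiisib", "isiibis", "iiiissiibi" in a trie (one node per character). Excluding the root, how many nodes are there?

Insert word by word; a character creates a node only if that edge doesn't already exist:
  "siissss" → 7 new (s, i, i, s, s, s, s)
  "biisibibss" → 10 new (b, i, i, s, i, b, i, b, s, s)
  "iiiibssibb" → 10 new (i, i, i, i, b, s, s, i, b, b)
  "bisibbi" → prefix "bi" already present; 5 new (s, i, b, b, i)
  "iiiisib" → prefix "iiii" already present; 3 new (s, i, b)
  "isiibis" → prefix "i" already present; 6 new (s, i, i, b, i, s)
  "iiiissiibi" → prefix "iiiis" already present; 5 new (s, i, i, b, i)
Total nodes = 7 + 10 + 10 + 5 + 3 + 6 + 5 = 46

46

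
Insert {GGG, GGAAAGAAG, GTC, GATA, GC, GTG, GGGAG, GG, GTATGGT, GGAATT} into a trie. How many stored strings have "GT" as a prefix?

3

Filter for entries beginning with "GT":
Words under "GT": GTATGGT, GTC, GTG
Count: 3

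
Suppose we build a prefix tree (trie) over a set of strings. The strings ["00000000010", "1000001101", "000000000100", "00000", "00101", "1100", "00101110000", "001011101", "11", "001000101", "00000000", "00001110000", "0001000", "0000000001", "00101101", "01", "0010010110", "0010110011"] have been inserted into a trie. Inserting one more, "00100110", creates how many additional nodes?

2

"001001" is already a path in the trie; the remaining "10" must be added.
So 8 − 6 = 2 new nodes.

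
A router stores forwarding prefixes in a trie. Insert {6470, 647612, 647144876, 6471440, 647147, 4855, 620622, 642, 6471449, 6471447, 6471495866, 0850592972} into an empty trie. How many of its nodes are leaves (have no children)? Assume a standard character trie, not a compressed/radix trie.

12

Leaves are exactly the stored words that no other stored word extends.
Those words: "0850592972", "4855", "620622", "642", "6470", "6471440", "6471447", "647144876", "6471449", "647147", "6471495866", "647612"
Leaf count: 12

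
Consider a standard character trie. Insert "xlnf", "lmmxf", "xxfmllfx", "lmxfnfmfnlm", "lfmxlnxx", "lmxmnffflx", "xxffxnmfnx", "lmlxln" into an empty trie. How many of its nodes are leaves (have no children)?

8

A leaf is a node with no children — equivalently, the end of a word that is not a proper prefix of any other stored word.
Those words: "lfmxlnxx", "lmlxln", "lmmxf", "lmxfnfmfnlm", "lmxmnffflx", "xlnf", "xxffxnmfnx", "xxfmllfx"
Leaf count: 8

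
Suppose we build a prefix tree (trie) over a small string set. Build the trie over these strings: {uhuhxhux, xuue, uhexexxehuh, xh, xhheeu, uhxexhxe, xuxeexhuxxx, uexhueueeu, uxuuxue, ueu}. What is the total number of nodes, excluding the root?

For each word, the new-node count is its length minus the longest prefix already in the trie:
  "uhuhxhux" → 8 new (u, h, u, h, x, h, u, x)
  "xuue" → 4 new (x, u, u, e)
  "uhexexxehuh" → prefix "uh" already present; 9 new (e, x, e, x, x, e, h, u, h)
  "xh" → prefix "x" already present; 1 new (h)
  "xhheeu" → prefix "xh" already present; 4 new (h, e, e, u)
  "uhxexhxe" → prefix "uh" already present; 6 new (x, e, x, h, x, e)
  "xuxeexhuxxx" → prefix "xu" already present; 9 new (x, e, e, x, h, u, x, x, x)
  "uexhueueeu" → prefix "u" already present; 9 new (e, x, h, u, e, u, e, e, u)
  "uxuuxue" → prefix "u" already present; 6 new (x, u, u, x, u, e)
  "ueu" → prefix "ue" already present; 1 new (u)
Total nodes = 8 + 4 + 9 + 1 + 4 + 6 + 9 + 9 + 6 + 1 = 57

57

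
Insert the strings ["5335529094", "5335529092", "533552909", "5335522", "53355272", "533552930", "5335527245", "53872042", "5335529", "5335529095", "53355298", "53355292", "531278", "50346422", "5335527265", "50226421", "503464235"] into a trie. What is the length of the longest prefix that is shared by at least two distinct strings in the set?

9

The deepest shared node is where two words last agree before diverging.
e.g. "533552909" and "5335529092" share the prefix "533552909" of length 9; no pair shares a longer one.
Longest shared-prefix length: 9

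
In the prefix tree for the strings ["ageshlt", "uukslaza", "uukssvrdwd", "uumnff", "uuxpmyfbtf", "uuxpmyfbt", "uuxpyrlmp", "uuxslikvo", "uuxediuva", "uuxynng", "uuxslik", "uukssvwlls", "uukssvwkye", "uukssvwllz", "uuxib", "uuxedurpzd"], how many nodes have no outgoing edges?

14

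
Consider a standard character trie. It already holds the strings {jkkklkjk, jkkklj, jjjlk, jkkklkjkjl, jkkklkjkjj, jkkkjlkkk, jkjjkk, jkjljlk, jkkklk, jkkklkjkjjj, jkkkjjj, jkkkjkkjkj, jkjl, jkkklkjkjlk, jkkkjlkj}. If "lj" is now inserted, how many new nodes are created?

No existing word starts with "l", so every character of "lj" needs a new node.
2 − 0 = 2 new nodes.

2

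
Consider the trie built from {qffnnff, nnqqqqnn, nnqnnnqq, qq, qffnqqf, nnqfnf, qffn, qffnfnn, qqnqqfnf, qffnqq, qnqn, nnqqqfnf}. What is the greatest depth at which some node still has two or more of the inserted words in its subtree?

6

Look for the deepest trie node that still has at least two words in its subtree.
e.g. "qffnqq" and "qffnqqf" share the prefix "qffnqq" of length 6; no pair shares a longer one.
Longest shared-prefix length: 6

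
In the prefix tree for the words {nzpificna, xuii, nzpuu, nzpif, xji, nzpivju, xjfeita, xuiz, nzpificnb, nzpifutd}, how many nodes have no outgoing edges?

A leaf is a node with no children — equivalently, the end of a word that is not a proper prefix of any other stored word.
Those words: "nzpificna", "nzpificnb", "nzpifutd", "nzpivju", "nzpuu", "xjfeita", "xji", "xuii", "xuiz"
Leaf count: 9

9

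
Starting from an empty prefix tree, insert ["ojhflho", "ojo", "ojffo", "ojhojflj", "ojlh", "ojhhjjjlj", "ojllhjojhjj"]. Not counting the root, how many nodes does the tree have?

32

Trie structure (* marks end of a word):
(root)
└─ o
   └─ j
      ├─ f
      │  └─ f
      │     └─ o *
      ├─ h
      │  ├─ f
      │  │  └─ l
      │  │     └─ h
      │  │        └─ o *
      │  ├─ h
      │  │  └─ j
      │  │     └─ j
      │  │        └─ j
      │  │           └─ l
      │  │              └─ j *
      │  └─ o
      │     └─ j
      │        └─ f
      │           └─ l
      │              └─ j *
      ├─ l
      │  ├─ h *
      │  └─ l
      │     └─ h
      │        └─ j
      │           └─ o
      │              └─ j
      │                 └─ h
      │                    └─ j
      │                       └─ j *
      └─ o *
Counting every labelled node above: 32.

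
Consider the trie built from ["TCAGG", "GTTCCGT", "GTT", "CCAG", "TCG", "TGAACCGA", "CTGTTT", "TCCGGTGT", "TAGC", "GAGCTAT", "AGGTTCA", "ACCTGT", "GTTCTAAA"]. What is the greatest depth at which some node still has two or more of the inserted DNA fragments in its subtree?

4

The deepest shared node is where two words last agree before diverging.
"GTTCCGT" and "GTTCTAAA" agree on "GTTC" (4 characters) before diverging; nothing deeper is shared.
Longest shared-prefix length: 4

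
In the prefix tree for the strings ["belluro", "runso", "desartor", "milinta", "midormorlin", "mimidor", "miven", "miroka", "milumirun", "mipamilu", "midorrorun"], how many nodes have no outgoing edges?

11

Leaves are exactly the stored words that no other stored word extends.
Those words: "belluro", "desartor", "midormorlin", "midorrorun", "milinta", "milumirun", "mimidor", "mipamilu", "miroka", "miven", "runso"
Leaf count: 11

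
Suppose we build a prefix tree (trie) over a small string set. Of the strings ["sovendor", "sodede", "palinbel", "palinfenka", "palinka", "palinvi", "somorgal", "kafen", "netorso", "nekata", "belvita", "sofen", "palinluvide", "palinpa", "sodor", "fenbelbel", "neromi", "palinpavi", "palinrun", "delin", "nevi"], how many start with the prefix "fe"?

Traverse to the node for "fe", then collect every word in that subtree.
Words under "fe": fenbelbel
Count: 1

1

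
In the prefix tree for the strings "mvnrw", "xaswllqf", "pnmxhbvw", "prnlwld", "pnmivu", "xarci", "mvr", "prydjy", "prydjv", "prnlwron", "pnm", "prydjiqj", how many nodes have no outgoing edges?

11

Leaves are exactly the stored words that no other stored word extends.
Those words: "mvnrw", "mvr", "pnmivu", "pnmxhbvw", "prnlwld", "prnlwron", "prydjiqj", "prydjv", "prydjy", "xarci", "xaswllqf"
Leaf count: 11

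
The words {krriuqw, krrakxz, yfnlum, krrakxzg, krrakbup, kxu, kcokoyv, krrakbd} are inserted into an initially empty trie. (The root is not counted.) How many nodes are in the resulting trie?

Insert word by word; a character creates a node only if that edge doesn't already exist:
  "krriuqw" → 7 new (k, r, r, i, u, q, w)
  "krrakxz" → prefix "krr" already present; 4 new (a, k, x, z)
  "yfnlum" → 6 new (y, f, n, l, u, m)
  "krrakxzg" → prefix "krrakxz" already present; 1 new (g)
  "krrakbup" → prefix "krrak" already present; 3 new (b, u, p)
  "kxu" → prefix "k" already present; 2 new (x, u)
  "kcokoyv" → prefix "k" already present; 6 new (c, o, k, o, y, v)
  "krrakbd" → prefix "krrakb" already present; 1 new (d)
Total nodes = 7 + 4 + 6 + 1 + 3 + 2 + 6 + 1 = 30

30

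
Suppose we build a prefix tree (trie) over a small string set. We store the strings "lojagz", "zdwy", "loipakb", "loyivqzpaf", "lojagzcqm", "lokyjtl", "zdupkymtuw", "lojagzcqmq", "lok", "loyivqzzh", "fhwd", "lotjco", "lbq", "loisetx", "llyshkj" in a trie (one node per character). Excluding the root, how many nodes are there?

Insert word by word; a character creates a node only if that edge doesn't already exist:
  "lojagz" → 6 new (l, o, j, a, g, z)
  "zdwy" → 4 new (z, d, w, y)
  "loipakb" → prefix "lo" already present; 5 new (i, p, a, k, b)
  "loyivqzpaf" → prefix "lo" already present; 8 new (y, i, v, q, z, p, a, f)
  "lojagzcqm" → prefix "lojagz" already present; 3 new (c, q, m)
  "lokyjtl" → prefix "lo" already present; 5 new (k, y, j, t, l)
  "zdupkymtuw" → prefix "zd" already present; 8 new (u, p, k, y, m, t, u, w)
  "lojagzcqmq" → prefix "lojagzcqm" already present; 1 new (q)
  "lok" → prefix "lok" already present; 0 new (none)
  "loyivqzzh" → prefix "loyivqz" already present; 2 new (z, h)
  "fhwd" → 4 new (f, h, w, d)
  "lotjco" → prefix "lo" already present; 4 new (t, j, c, o)
  "lbq" → prefix "l" already present; 2 new (b, q)
  "loisetx" → prefix "loi" already present; 4 new (s, e, t, x)
  "llyshkj" → prefix "l" already present; 6 new (l, y, s, h, k, j)
Total nodes = 6 + 4 + 5 + 8 + 3 + 5 + 8 + 1 + 0 + 2 + 4 + 4 + 2 + 4 + 6 = 62

62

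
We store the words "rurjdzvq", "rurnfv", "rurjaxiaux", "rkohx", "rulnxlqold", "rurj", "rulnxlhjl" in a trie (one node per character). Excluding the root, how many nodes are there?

32

Trie structure (* marks end of a word):
(root)
└─ r
   ├─ k
   │  └─ o
   │     └─ h
   │        └─ x *
   └─ u
      ├─ l
      │  └─ n
      │     └─ x
      │        └─ l
      │           ├─ h
      │           │  └─ j
      │           │     └─ l *
      │           └─ q
      │              └─ o
      │                 └─ l
      │                    └─ d *
      └─ r
         ├─ j *
         │  ├─ a
         │  │  └─ x
         │  │     └─ i
         │  │        └─ a
         │  │           └─ u
         │  │              └─ x *
         │  └─ d
         │     └─ z
         │        └─ v
         │           └─ q *
         └─ n
            └─ f
               └─ v *
Counting every labelled node above: 32.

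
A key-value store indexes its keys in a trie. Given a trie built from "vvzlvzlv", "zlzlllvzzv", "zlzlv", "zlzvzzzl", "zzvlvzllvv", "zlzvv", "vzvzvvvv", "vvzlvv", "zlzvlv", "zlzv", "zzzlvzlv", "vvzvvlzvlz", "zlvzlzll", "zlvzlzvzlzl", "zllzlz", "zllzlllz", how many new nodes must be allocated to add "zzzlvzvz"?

2

Walking "zzzlvzvz" from the root, the first 6 characters ("zzzlvz") follow existing edges; "v" is the first miss.
So 8 − 6 = 2 new nodes.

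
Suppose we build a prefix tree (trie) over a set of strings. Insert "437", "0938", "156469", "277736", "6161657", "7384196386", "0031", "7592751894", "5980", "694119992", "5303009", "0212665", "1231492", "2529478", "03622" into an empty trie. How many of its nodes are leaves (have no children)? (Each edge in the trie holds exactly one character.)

Leaves are exactly the stored words that no other stored word extends.
Those words: "0031", "0212665", "03622", "0938", "1231492", "156469", "2529478", "277736", "437", "5303009", "5980", "6161657", "694119992", "7384196386", "7592751894"
Leaf count: 15

15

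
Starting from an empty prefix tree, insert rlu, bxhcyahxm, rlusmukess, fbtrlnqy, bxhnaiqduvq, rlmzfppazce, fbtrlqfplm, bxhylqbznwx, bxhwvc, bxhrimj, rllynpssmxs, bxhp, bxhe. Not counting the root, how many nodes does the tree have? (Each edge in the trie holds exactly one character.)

75

Count nodes per top-level branch (shared prefixes stored once):
  'b'-branch (bxhcyahxm, bxhe, bxhnaiqduvq, bxhp, bxhrimj, bxhwvc, bxhylqbznwx): 34 nodes
  'f'-branch (fbtrlnqy, fbtrlqfplm): 13 nodes
  'r'-branch (rllynpssmxs, rlmzfppazce, rlu, rlusmukess): 28 nodes
Sum: 75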